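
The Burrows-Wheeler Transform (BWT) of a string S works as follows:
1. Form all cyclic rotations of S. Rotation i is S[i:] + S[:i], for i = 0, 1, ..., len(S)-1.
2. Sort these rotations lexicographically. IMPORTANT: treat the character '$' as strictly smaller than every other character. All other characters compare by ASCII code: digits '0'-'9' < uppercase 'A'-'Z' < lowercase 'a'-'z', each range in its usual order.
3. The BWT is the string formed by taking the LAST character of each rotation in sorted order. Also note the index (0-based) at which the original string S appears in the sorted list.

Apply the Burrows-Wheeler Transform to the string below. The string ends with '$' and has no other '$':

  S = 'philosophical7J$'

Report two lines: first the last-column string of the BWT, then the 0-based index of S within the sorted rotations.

Answer: Jl7cipphhaislo$o
14

Derivation:
All 16 rotations (rotation i = S[i:]+S[:i]):
  rot[0] = philosophical7J$
  rot[1] = hilosophical7J$p
  rot[2] = ilosophical7J$ph
  rot[3] = losophical7J$phi
  rot[4] = osophical7J$phil
  rot[5] = sophical7J$philo
  rot[6] = ophical7J$philos
  rot[7] = phical7J$philoso
  rot[8] = hical7J$philosop
  rot[9] = ical7J$philosoph
  rot[10] = cal7J$philosophi
  rot[11] = al7J$philosophic
  rot[12] = l7J$philosophica
  rot[13] = 7J$philosophical
  rot[14] = J$philosophical7
  rot[15] = $philosophical7J
Sorted (with $ < everything):
  sorted[0] = $philosophical7J  (last char: 'J')
  sorted[1] = 7J$philosophical  (last char: 'l')
  sorted[2] = J$philosophical7  (last char: '7')
  sorted[3] = al7J$philosophic  (last char: 'c')
  sorted[4] = cal7J$philosophi  (last char: 'i')
  sorted[5] = hical7J$philosop  (last char: 'p')
  sorted[6] = hilosophical7J$p  (last char: 'p')
  sorted[7] = ical7J$philosoph  (last char: 'h')
  sorted[8] = ilosophical7J$ph  (last char: 'h')
  sorted[9] = l7J$philosophica  (last char: 'a')
  sorted[10] = losophical7J$phi  (last char: 'i')
  sorted[11] = ophical7J$philos  (last char: 's')
  sorted[12] = osophical7J$phil  (last char: 'l')
  sorted[13] = phical7J$philoso  (last char: 'o')
  sorted[14] = philosophical7J$  (last char: '$')
  sorted[15] = sophical7J$philo  (last char: 'o')
Last column: Jl7cipphhaislo$o
Original string S is at sorted index 14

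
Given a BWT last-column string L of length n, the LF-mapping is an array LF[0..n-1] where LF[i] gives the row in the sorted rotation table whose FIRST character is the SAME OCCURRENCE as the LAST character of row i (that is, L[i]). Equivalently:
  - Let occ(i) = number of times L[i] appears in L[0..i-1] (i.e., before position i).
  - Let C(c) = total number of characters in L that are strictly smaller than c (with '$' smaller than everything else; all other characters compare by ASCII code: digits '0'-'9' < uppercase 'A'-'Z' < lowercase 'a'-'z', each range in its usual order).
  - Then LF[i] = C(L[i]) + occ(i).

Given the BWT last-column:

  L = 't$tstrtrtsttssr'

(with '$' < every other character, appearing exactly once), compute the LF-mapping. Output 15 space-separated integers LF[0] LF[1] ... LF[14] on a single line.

Answer: 8 0 9 4 10 1 11 2 12 5 13 14 6 7 3

Derivation:
Char counts: '$':1, 'r':3, 's':4, 't':7
C (first-col start): C('$')=0, C('r')=1, C('s')=4, C('t')=8
L[0]='t': occ=0, LF[0]=C('t')+0=8+0=8
L[1]='$': occ=0, LF[1]=C('$')+0=0+0=0
L[2]='t': occ=1, LF[2]=C('t')+1=8+1=9
L[3]='s': occ=0, LF[3]=C('s')+0=4+0=4
L[4]='t': occ=2, LF[4]=C('t')+2=8+2=10
L[5]='r': occ=0, LF[5]=C('r')+0=1+0=1
L[6]='t': occ=3, LF[6]=C('t')+3=8+3=11
L[7]='r': occ=1, LF[7]=C('r')+1=1+1=2
L[8]='t': occ=4, LF[8]=C('t')+4=8+4=12
L[9]='s': occ=1, LF[9]=C('s')+1=4+1=5
L[10]='t': occ=5, LF[10]=C('t')+5=8+5=13
L[11]='t': occ=6, LF[11]=C('t')+6=8+6=14
L[12]='s': occ=2, LF[12]=C('s')+2=4+2=6
L[13]='s': occ=3, LF[13]=C('s')+3=4+3=7
L[14]='r': occ=2, LF[14]=C('r')+2=1+2=3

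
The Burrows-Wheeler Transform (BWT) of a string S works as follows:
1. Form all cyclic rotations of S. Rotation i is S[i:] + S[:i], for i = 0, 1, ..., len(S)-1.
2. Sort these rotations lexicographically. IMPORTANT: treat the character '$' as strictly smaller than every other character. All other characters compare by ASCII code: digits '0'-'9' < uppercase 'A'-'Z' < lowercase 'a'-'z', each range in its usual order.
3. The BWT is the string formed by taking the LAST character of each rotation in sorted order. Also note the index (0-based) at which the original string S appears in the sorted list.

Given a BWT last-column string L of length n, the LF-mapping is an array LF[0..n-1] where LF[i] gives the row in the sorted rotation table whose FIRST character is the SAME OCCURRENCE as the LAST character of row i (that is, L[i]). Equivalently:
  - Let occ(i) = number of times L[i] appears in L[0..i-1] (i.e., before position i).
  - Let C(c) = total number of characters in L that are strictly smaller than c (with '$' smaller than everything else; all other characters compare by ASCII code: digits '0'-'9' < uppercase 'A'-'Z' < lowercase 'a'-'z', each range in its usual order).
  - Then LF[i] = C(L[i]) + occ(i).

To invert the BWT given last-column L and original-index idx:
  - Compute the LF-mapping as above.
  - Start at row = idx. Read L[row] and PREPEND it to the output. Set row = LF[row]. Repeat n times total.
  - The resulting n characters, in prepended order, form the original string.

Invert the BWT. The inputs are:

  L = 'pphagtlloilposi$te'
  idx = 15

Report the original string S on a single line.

LF mapping: 12 13 4 1 3 16 7 8 10 5 9 14 11 15 6 0 17 2
Walk LF starting at row 15, prepending L[row]:
  step 1: row=15, L[15]='$', prepend. Next row=LF[15]=0
  step 2: row=0, L[0]='p', prepend. Next row=LF[0]=12
  step 3: row=12, L[12]='o', prepend. Next row=LF[12]=11
  step 4: row=11, L[11]='p', prepend. Next row=LF[11]=14
  step 5: row=14, L[14]='i', prepend. Next row=LF[14]=6
  step 6: row=6, L[6]='l', prepend. Next row=LF[6]=7
  step 7: row=7, L[7]='l', prepend. Next row=LF[7]=8
  step 8: row=8, L[8]='o', prepend. Next row=LF[8]=10
  step 9: row=10, L[10]='l', prepend. Next row=LF[10]=9
  step 10: row=9, L[9]='i', prepend. Next row=LF[9]=5
  step 11: row=5, L[5]='t', prepend. Next row=LF[5]=16
  step 12: row=16, L[16]='t', prepend. Next row=LF[16]=17
  step 13: row=17, L[17]='e', prepend. Next row=LF[17]=2
  step 14: row=2, L[2]='h', prepend. Next row=LF[2]=4
  step 15: row=4, L[4]='g', prepend. Next row=LF[4]=3
  step 16: row=3, L[3]='a', prepend. Next row=LF[3]=1
  step 17: row=1, L[1]='p', prepend. Next row=LF[1]=13
  step 18: row=13, L[13]='s', prepend. Next row=LF[13]=15
Reversed output: spaghettilollipop$

Answer: spaghettilollipop$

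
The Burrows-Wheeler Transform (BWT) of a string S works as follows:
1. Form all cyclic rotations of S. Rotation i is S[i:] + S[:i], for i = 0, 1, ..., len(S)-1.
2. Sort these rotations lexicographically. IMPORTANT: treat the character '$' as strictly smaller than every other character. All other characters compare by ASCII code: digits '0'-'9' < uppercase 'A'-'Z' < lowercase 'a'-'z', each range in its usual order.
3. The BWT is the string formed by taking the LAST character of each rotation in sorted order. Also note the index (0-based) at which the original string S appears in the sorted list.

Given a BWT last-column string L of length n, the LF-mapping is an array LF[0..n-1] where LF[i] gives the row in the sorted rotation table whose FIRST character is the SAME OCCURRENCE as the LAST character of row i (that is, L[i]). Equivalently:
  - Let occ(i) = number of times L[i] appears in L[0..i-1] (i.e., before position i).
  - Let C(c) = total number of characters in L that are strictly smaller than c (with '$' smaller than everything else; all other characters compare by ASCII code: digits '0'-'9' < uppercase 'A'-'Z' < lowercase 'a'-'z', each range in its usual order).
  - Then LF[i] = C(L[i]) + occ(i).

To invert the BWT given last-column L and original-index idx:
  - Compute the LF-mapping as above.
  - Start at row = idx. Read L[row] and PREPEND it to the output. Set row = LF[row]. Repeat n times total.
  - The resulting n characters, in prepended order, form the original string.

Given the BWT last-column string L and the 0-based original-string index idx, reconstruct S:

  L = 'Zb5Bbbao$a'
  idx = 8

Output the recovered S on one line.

LF mapping: 3 6 1 2 7 8 4 9 0 5
Walk LF starting at row 8, prepending L[row]:
  step 1: row=8, L[8]='$', prepend. Next row=LF[8]=0
  step 2: row=0, L[0]='Z', prepend. Next row=LF[0]=3
  step 3: row=3, L[3]='B', prepend. Next row=LF[3]=2
  step 4: row=2, L[2]='5', prepend. Next row=LF[2]=1
  step 5: row=1, L[1]='b', prepend. Next row=LF[1]=6
  step 6: row=6, L[6]='a', prepend. Next row=LF[6]=4
  step 7: row=4, L[4]='b', prepend. Next row=LF[4]=7
  step 8: row=7, L[7]='o', prepend. Next row=LF[7]=9
  step 9: row=9, L[9]='a', prepend. Next row=LF[9]=5
  step 10: row=5, L[5]='b', prepend. Next row=LF[5]=8
Reversed output: baobab5BZ$

Answer: baobab5BZ$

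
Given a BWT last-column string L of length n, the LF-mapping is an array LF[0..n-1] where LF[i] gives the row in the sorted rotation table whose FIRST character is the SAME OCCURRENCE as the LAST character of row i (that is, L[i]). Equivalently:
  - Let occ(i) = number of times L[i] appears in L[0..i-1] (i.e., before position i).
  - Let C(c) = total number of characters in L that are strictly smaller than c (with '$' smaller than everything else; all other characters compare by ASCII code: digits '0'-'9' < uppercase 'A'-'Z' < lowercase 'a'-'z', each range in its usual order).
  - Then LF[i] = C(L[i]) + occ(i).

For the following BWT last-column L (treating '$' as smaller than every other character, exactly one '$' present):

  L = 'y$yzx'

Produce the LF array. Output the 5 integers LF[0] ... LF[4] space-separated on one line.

Answer: 2 0 3 4 1

Derivation:
Char counts: '$':1, 'x':1, 'y':2, 'z':1
C (first-col start): C('$')=0, C('x')=1, C('y')=2, C('z')=4
L[0]='y': occ=0, LF[0]=C('y')+0=2+0=2
L[1]='$': occ=0, LF[1]=C('$')+0=0+0=0
L[2]='y': occ=1, LF[2]=C('y')+1=2+1=3
L[3]='z': occ=0, LF[3]=C('z')+0=4+0=4
L[4]='x': occ=0, LF[4]=C('x')+0=1+0=1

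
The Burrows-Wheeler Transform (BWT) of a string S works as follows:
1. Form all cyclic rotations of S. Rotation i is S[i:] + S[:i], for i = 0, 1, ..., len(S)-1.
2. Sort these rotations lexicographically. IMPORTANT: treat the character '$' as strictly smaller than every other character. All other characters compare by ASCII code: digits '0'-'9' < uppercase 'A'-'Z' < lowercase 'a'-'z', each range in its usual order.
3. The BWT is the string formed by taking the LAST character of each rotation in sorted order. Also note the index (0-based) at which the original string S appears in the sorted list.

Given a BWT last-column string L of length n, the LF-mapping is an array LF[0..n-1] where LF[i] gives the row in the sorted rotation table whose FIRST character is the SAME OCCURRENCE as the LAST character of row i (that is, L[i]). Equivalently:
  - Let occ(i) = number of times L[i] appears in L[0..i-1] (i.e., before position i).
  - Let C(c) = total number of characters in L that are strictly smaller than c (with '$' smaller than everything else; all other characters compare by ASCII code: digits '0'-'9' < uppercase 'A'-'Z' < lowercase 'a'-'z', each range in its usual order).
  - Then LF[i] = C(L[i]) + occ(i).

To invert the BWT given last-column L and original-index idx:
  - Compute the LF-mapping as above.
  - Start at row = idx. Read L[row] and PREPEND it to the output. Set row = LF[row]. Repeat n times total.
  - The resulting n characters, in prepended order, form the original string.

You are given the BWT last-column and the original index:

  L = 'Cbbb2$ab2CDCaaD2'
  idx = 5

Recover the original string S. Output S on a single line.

Answer: CaCab2Db2bDab2C$

Derivation:
LF mapping: 4 12 13 14 1 0 9 15 2 5 7 6 10 11 8 3
Walk LF starting at row 5, prepending L[row]:
  step 1: row=5, L[5]='$', prepend. Next row=LF[5]=0
  step 2: row=0, L[0]='C', prepend. Next row=LF[0]=4
  step 3: row=4, L[4]='2', prepend. Next row=LF[4]=1
  step 4: row=1, L[1]='b', prepend. Next row=LF[1]=12
  step 5: row=12, L[12]='a', prepend. Next row=LF[12]=10
  step 6: row=10, L[10]='D', prepend. Next row=LF[10]=7
  step 7: row=7, L[7]='b', prepend. Next row=LF[7]=15
  step 8: row=15, L[15]='2', prepend. Next row=LF[15]=3
  step 9: row=3, L[3]='b', prepend. Next row=LF[3]=14
  step 10: row=14, L[14]='D', prepend. Next row=LF[14]=8
  step 11: row=8, L[8]='2', prepend. Next row=LF[8]=2
  step 12: row=2, L[2]='b', prepend. Next row=LF[2]=13
  step 13: row=13, L[13]='a', prepend. Next row=LF[13]=11
  step 14: row=11, L[11]='C', prepend. Next row=LF[11]=6
  step 15: row=6, L[6]='a', prepend. Next row=LF[6]=9
  step 16: row=9, L[9]='C', prepend. Next row=LF[9]=5
Reversed output: CaCab2Db2bDab2C$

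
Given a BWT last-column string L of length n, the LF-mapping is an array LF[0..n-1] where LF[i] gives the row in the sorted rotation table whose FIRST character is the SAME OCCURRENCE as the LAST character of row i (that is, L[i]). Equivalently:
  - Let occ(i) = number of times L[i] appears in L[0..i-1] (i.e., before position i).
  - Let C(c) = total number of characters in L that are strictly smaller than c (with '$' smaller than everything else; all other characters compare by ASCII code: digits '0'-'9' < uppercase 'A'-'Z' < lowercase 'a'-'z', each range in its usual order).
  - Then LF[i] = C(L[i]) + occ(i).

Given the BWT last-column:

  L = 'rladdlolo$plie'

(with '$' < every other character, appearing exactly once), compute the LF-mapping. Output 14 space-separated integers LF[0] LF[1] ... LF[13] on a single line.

Char counts: '$':1, 'a':1, 'd':2, 'e':1, 'i':1, 'l':4, 'o':2, 'p':1, 'r':1
C (first-col start): C('$')=0, C('a')=1, C('d')=2, C('e')=4, C('i')=5, C('l')=6, C('o')=10, C('p')=12, C('r')=13
L[0]='r': occ=0, LF[0]=C('r')+0=13+0=13
L[1]='l': occ=0, LF[1]=C('l')+0=6+0=6
L[2]='a': occ=0, LF[2]=C('a')+0=1+0=1
L[3]='d': occ=0, LF[3]=C('d')+0=2+0=2
L[4]='d': occ=1, LF[4]=C('d')+1=2+1=3
L[5]='l': occ=1, LF[5]=C('l')+1=6+1=7
L[6]='o': occ=0, LF[6]=C('o')+0=10+0=10
L[7]='l': occ=2, LF[7]=C('l')+2=6+2=8
L[8]='o': occ=1, LF[8]=C('o')+1=10+1=11
L[9]='$': occ=0, LF[9]=C('$')+0=0+0=0
L[10]='p': occ=0, LF[10]=C('p')+0=12+0=12
L[11]='l': occ=3, LF[11]=C('l')+3=6+3=9
L[12]='i': occ=0, LF[12]=C('i')+0=5+0=5
L[13]='e': occ=0, LF[13]=C('e')+0=4+0=4

Answer: 13 6 1 2 3 7 10 8 11 0 12 9 5 4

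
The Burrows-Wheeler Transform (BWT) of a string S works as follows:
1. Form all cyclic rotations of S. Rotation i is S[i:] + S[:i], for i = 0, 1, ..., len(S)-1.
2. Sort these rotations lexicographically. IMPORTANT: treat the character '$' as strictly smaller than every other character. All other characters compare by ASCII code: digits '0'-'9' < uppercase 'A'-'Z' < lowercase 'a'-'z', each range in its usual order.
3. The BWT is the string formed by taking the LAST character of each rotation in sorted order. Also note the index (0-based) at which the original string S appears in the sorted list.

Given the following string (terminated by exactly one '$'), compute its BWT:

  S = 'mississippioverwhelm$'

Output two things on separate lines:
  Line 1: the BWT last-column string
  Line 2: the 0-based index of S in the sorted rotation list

Answer: mhvwpssmel$ipiessiior
10

Derivation:
All 21 rotations (rotation i = S[i:]+S[:i]):
  rot[0] = mississippioverwhelm$
  rot[1] = ississippioverwhelm$m
  rot[2] = ssissippioverwhelm$mi
  rot[3] = sissippioverwhelm$mis
  rot[4] = issippioverwhelm$miss
  rot[5] = ssippioverwhelm$missi
  rot[6] = sippioverwhelm$missis
  rot[7] = ippioverwhelm$mississ
  rot[8] = ppioverwhelm$mississi
  rot[9] = pioverwhelm$mississip
  rot[10] = ioverwhelm$mississipp
  rot[11] = overwhelm$mississippi
  rot[12] = verwhelm$mississippio
  rot[13] = erwhelm$mississippiov
  rot[14] = rwhelm$mississippiove
  rot[15] = whelm$mississippiover
  rot[16] = helm$mississippioverw
  rot[17] = elm$mississippioverwh
  rot[18] = lm$mississippioverwhe
  rot[19] = m$mississippioverwhel
  rot[20] = $mississippioverwhelm
Sorted (with $ < everything):
  sorted[0] = $mississippioverwhelm  (last char: 'm')
  sorted[1] = elm$mississippioverwh  (last char: 'h')
  sorted[2] = erwhelm$mississippiov  (last char: 'v')
  sorted[3] = helm$mississippioverw  (last char: 'w')
  sorted[4] = ioverwhelm$mississipp  (last char: 'p')
  sorted[5] = ippioverwhelm$mississ  (last char: 's')
  sorted[6] = issippioverwhelm$miss  (last char: 's')
  sorted[7] = ississippioverwhelm$m  (last char: 'm')
  sorted[8] = lm$mississippioverwhe  (last char: 'e')
  sorted[9] = m$mississippioverwhel  (last char: 'l')
  sorted[10] = mississippioverwhelm$  (last char: '$')
  sorted[11] = overwhelm$mississippi  (last char: 'i')
  sorted[12] = pioverwhelm$mississip  (last char: 'p')
  sorted[13] = ppioverwhelm$mississi  (last char: 'i')
  sorted[14] = rwhelm$mississippiove  (last char: 'e')
  sorted[15] = sippioverwhelm$missis  (last char: 's')
  sorted[16] = sissippioverwhelm$mis  (last char: 's')
  sorted[17] = ssippioverwhelm$missi  (last char: 'i')
  sorted[18] = ssissippioverwhelm$mi  (last char: 'i')
  sorted[19] = verwhelm$mississippio  (last char: 'o')
  sorted[20] = whelm$mississippiover  (last char: 'r')
Last column: mhvwpssmel$ipiessiior
Original string S is at sorted index 10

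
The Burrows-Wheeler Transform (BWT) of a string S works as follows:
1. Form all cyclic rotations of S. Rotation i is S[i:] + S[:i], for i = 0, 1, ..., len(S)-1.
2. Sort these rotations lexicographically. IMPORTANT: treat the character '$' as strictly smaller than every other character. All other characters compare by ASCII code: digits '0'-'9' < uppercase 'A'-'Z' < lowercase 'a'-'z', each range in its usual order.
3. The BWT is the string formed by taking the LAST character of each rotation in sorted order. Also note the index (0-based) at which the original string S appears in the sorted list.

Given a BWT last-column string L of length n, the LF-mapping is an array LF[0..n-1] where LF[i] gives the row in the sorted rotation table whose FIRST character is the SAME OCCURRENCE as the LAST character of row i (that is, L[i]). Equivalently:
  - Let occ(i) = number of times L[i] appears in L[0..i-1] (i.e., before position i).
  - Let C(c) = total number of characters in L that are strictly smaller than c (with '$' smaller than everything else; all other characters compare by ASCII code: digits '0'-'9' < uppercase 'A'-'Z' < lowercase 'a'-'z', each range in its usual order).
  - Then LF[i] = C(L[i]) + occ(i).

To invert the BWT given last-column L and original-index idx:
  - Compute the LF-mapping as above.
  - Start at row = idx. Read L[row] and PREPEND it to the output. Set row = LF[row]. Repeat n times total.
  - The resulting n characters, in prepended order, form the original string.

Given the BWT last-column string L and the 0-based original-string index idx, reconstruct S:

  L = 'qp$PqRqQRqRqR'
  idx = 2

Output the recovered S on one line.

Answer: QpPRRqRqqqRq$

Derivation:
LF mapping: 8 7 0 1 9 3 10 2 4 11 5 12 6
Walk LF starting at row 2, prepending L[row]:
  step 1: row=2, L[2]='$', prepend. Next row=LF[2]=0
  step 2: row=0, L[0]='q', prepend. Next row=LF[0]=8
  step 3: row=8, L[8]='R', prepend. Next row=LF[8]=4
  step 4: row=4, L[4]='q', prepend. Next row=LF[4]=9
  step 5: row=9, L[9]='q', prepend. Next row=LF[9]=11
  step 6: row=11, L[11]='q', prepend. Next row=LF[11]=12
  step 7: row=12, L[12]='R', prepend. Next row=LF[12]=6
  step 8: row=6, L[6]='q', prepend. Next row=LF[6]=10
  step 9: row=10, L[10]='R', prepend. Next row=LF[10]=5
  step 10: row=5, L[5]='R', prepend. Next row=LF[5]=3
  step 11: row=3, L[3]='P', prepend. Next row=LF[3]=1
  step 12: row=1, L[1]='p', prepend. Next row=LF[1]=7
  step 13: row=7, L[7]='Q', prepend. Next row=LF[7]=2
Reversed output: QpPRRqRqqqRq$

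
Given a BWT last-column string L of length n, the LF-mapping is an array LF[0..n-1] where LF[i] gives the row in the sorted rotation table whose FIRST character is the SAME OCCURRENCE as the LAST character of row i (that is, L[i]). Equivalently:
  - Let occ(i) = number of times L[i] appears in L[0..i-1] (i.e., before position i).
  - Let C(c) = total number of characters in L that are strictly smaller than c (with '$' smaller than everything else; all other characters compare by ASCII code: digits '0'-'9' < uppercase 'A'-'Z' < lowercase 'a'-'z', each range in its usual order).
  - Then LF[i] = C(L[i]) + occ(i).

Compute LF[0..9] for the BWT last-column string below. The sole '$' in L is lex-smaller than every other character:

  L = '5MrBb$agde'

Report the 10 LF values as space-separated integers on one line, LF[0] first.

Char counts: '$':1, '5':1, 'B':1, 'M':1, 'a':1, 'b':1, 'd':1, 'e':1, 'g':1, 'r':1
C (first-col start): C('$')=0, C('5')=1, C('B')=2, C('M')=3, C('a')=4, C('b')=5, C('d')=6, C('e')=7, C('g')=8, C('r')=9
L[0]='5': occ=0, LF[0]=C('5')+0=1+0=1
L[1]='M': occ=0, LF[1]=C('M')+0=3+0=3
L[2]='r': occ=0, LF[2]=C('r')+0=9+0=9
L[3]='B': occ=0, LF[3]=C('B')+0=2+0=2
L[4]='b': occ=0, LF[4]=C('b')+0=5+0=5
L[5]='$': occ=0, LF[5]=C('$')+0=0+0=0
L[6]='a': occ=0, LF[6]=C('a')+0=4+0=4
L[7]='g': occ=0, LF[7]=C('g')+0=8+0=8
L[8]='d': occ=0, LF[8]=C('d')+0=6+0=6
L[9]='e': occ=0, LF[9]=C('e')+0=7+0=7

Answer: 1 3 9 2 5 0 4 8 6 7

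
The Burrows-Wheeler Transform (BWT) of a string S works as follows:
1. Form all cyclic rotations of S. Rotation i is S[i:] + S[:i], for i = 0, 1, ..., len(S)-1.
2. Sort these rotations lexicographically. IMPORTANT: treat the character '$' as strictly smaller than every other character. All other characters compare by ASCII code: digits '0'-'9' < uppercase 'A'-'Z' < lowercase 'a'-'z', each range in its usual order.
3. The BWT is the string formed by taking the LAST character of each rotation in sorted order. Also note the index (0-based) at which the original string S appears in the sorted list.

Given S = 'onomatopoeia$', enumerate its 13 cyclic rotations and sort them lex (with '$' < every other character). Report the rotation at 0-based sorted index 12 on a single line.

All 13 rotations (rotation i = S[i:]+S[:i]):
  rot[0] = onomatopoeia$
  rot[1] = nomatopoeia$o
  rot[2] = omatopoeia$on
  rot[3] = matopoeia$ono
  rot[4] = atopoeia$onom
  rot[5] = topoeia$onoma
  rot[6] = opoeia$onomat
  rot[7] = poeia$onomato
  rot[8] = oeia$onomatop
  rot[9] = eia$onomatopo
  rot[10] = ia$onomatopoe
  rot[11] = a$onomatopoei
  rot[12] = $onomatopoeia
Sorted (with $ < everything):
  sorted[0] = $onomatopoeia
  sorted[1] = a$onomatopoei
  sorted[2] = atopoeia$onom
  sorted[3] = eia$onomatopo
  sorted[4] = ia$onomatopoe
  sorted[5] = matopoeia$ono
  sorted[6] = nomatopoeia$o
  sorted[7] = oeia$onomatop
  sorted[8] = omatopoeia$on
  sorted[9] = onomatopoeia$
  sorted[10] = opoeia$onomat
  sorted[11] = poeia$onomato
  sorted[12] = topoeia$onoma
sorted[12] = topoeia$onoma

Answer: topoeia$onoma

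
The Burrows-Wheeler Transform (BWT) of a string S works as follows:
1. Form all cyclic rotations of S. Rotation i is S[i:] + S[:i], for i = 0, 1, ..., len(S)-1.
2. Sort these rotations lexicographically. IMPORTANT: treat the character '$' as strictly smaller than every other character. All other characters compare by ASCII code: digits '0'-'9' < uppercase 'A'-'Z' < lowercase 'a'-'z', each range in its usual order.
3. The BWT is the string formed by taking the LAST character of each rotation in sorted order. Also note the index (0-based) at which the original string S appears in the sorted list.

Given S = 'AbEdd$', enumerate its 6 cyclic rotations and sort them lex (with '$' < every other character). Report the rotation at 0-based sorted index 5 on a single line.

Answer: dd$AbE

Derivation:
All 6 rotations (rotation i = S[i:]+S[:i]):
  rot[0] = AbEdd$
  rot[1] = bEdd$A
  rot[2] = Edd$Ab
  rot[3] = dd$AbE
  rot[4] = d$AbEd
  rot[5] = $AbEdd
Sorted (with $ < everything):
  sorted[0] = $AbEdd
  sorted[1] = AbEdd$
  sorted[2] = Edd$Ab
  sorted[3] = bEdd$A
  sorted[4] = d$AbEd
  sorted[5] = dd$AbE
sorted[5] = dd$AbE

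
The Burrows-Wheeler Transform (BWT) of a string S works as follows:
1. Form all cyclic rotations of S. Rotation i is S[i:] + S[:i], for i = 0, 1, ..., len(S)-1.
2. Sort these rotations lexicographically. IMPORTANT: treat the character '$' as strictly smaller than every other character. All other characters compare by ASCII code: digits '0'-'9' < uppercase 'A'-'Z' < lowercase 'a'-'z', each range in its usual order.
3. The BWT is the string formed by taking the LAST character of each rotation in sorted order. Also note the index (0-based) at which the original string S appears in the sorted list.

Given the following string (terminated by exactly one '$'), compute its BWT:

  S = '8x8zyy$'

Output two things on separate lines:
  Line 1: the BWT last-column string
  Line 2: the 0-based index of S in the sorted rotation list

All 7 rotations (rotation i = S[i:]+S[:i]):
  rot[0] = 8x8zyy$
  rot[1] = x8zyy$8
  rot[2] = 8zyy$8x
  rot[3] = zyy$8x8
  rot[4] = yy$8x8z
  rot[5] = y$8x8zy
  rot[6] = $8x8zyy
Sorted (with $ < everything):
  sorted[0] = $8x8zyy  (last char: 'y')
  sorted[1] = 8x8zyy$  (last char: '$')
  sorted[2] = 8zyy$8x  (last char: 'x')
  sorted[3] = x8zyy$8  (last char: '8')
  sorted[4] = y$8x8zy  (last char: 'y')
  sorted[5] = yy$8x8z  (last char: 'z')
  sorted[6] = zyy$8x8  (last char: '8')
Last column: y$x8yz8
Original string S is at sorted index 1

Answer: y$x8yz8
1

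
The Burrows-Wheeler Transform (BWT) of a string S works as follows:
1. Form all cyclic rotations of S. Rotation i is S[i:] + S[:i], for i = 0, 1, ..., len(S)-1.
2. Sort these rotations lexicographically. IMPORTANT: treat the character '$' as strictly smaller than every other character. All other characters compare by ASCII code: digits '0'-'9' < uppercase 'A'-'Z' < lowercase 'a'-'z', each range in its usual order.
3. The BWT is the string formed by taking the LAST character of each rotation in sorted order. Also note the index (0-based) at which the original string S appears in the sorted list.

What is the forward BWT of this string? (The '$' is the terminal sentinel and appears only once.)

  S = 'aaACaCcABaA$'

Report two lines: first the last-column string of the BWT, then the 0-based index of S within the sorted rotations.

Answer: AacaAAaBaC$C
10

Derivation:
All 12 rotations (rotation i = S[i:]+S[:i]):
  rot[0] = aaACaCcABaA$
  rot[1] = aACaCcABaA$a
  rot[2] = ACaCcABaA$aa
  rot[3] = CaCcABaA$aaA
  rot[4] = aCcABaA$aaAC
  rot[5] = CcABaA$aaACa
  rot[6] = cABaA$aaACaC
  rot[7] = ABaA$aaACaCc
  rot[8] = BaA$aaACaCcA
  rot[9] = aA$aaACaCcAB
  rot[10] = A$aaACaCcABa
  rot[11] = $aaACaCcABaA
Sorted (with $ < everything):
  sorted[0] = $aaACaCcABaA  (last char: 'A')
  sorted[1] = A$aaACaCcABa  (last char: 'a')
  sorted[2] = ABaA$aaACaCc  (last char: 'c')
  sorted[3] = ACaCcABaA$aa  (last char: 'a')
  sorted[4] = BaA$aaACaCcA  (last char: 'A')
  sorted[5] = CaCcABaA$aaA  (last char: 'A')
  sorted[6] = CcABaA$aaACa  (last char: 'a')
  sorted[7] = aA$aaACaCcAB  (last char: 'B')
  sorted[8] = aACaCcABaA$a  (last char: 'a')
  sorted[9] = aCcABaA$aaAC  (last char: 'C')
  sorted[10] = aaACaCcABaA$  (last char: '$')
  sorted[11] = cABaA$aaACaC  (last char: 'C')
Last column: AacaAAaBaC$C
Original string S is at sorted index 10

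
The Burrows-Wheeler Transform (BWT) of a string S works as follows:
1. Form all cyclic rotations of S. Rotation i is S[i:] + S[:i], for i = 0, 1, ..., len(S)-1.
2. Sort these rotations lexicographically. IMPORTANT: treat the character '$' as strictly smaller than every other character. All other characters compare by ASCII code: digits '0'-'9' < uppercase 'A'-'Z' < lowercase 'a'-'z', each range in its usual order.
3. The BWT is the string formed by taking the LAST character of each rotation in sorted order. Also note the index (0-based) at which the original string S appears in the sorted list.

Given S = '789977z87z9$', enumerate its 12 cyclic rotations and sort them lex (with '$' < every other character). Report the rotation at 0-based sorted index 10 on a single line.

All 12 rotations (rotation i = S[i:]+S[:i]):
  rot[0] = 789977z87z9$
  rot[1] = 89977z87z9$7
  rot[2] = 9977z87z9$78
  rot[3] = 977z87z9$789
  rot[4] = 77z87z9$7899
  rot[5] = 7z87z9$78997
  rot[6] = z87z9$789977
  rot[7] = 87z9$789977z
  rot[8] = 7z9$789977z8
  rot[9] = z9$789977z87
  rot[10] = 9$789977z87z
  rot[11] = $789977z87z9
Sorted (with $ < everything):
  sorted[0] = $789977z87z9
  sorted[1] = 77z87z9$7899
  sorted[2] = 789977z87z9$
  sorted[3] = 7z87z9$78997
  sorted[4] = 7z9$789977z8
  sorted[5] = 87z9$789977z
  sorted[6] = 89977z87z9$7
  sorted[7] = 9$789977z87z
  sorted[8] = 977z87z9$789
  sorted[9] = 9977z87z9$78
  sorted[10] = z87z9$789977
  sorted[11] = z9$789977z87
sorted[10] = z87z9$789977

Answer: z87z9$789977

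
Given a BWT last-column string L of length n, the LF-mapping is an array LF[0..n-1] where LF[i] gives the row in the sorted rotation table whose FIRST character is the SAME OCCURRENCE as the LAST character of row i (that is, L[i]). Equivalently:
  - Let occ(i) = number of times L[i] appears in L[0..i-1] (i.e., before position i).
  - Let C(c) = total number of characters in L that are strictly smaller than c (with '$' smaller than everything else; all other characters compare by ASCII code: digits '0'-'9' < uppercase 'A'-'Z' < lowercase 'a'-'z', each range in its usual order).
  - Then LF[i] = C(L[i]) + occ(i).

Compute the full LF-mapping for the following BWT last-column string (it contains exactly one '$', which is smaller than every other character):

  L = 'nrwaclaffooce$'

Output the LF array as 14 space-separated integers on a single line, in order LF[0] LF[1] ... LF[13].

Answer: 9 12 13 1 3 8 2 6 7 10 11 4 5 0

Derivation:
Char counts: '$':1, 'a':2, 'c':2, 'e':1, 'f':2, 'l':1, 'n':1, 'o':2, 'r':1, 'w':1
C (first-col start): C('$')=0, C('a')=1, C('c')=3, C('e')=5, C('f')=6, C('l')=8, C('n')=9, C('o')=10, C('r')=12, C('w')=13
L[0]='n': occ=0, LF[0]=C('n')+0=9+0=9
L[1]='r': occ=0, LF[1]=C('r')+0=12+0=12
L[2]='w': occ=0, LF[2]=C('w')+0=13+0=13
L[3]='a': occ=0, LF[3]=C('a')+0=1+0=1
L[4]='c': occ=0, LF[4]=C('c')+0=3+0=3
L[5]='l': occ=0, LF[5]=C('l')+0=8+0=8
L[6]='a': occ=1, LF[6]=C('a')+1=1+1=2
L[7]='f': occ=0, LF[7]=C('f')+0=6+0=6
L[8]='f': occ=1, LF[8]=C('f')+1=6+1=7
L[9]='o': occ=0, LF[9]=C('o')+0=10+0=10
L[10]='o': occ=1, LF[10]=C('o')+1=10+1=11
L[11]='c': occ=1, LF[11]=C('c')+1=3+1=4
L[12]='e': occ=0, LF[12]=C('e')+0=5+0=5
L[13]='$': occ=0, LF[13]=C('$')+0=0+0=0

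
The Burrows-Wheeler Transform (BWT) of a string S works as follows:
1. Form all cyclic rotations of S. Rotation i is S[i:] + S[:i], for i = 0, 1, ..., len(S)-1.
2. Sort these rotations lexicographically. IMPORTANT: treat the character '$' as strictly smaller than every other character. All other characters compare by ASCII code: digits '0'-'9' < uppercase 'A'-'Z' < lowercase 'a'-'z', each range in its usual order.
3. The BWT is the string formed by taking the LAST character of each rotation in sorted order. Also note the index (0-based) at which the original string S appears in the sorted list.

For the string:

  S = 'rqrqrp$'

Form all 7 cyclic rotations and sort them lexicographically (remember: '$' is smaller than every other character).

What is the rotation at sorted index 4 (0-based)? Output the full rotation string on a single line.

Answer: rp$rqrq

Derivation:
All 7 rotations (rotation i = S[i:]+S[:i]):
  rot[0] = rqrqrp$
  rot[1] = qrqrp$r
  rot[2] = rqrp$rq
  rot[3] = qrp$rqr
  rot[4] = rp$rqrq
  rot[5] = p$rqrqr
  rot[6] = $rqrqrp
Sorted (with $ < everything):
  sorted[0] = $rqrqrp
  sorted[1] = p$rqrqr
  sorted[2] = qrp$rqr
  sorted[3] = qrqrp$r
  sorted[4] = rp$rqrq
  sorted[5] = rqrp$rq
  sorted[6] = rqrqrp$
sorted[4] = rp$rqrq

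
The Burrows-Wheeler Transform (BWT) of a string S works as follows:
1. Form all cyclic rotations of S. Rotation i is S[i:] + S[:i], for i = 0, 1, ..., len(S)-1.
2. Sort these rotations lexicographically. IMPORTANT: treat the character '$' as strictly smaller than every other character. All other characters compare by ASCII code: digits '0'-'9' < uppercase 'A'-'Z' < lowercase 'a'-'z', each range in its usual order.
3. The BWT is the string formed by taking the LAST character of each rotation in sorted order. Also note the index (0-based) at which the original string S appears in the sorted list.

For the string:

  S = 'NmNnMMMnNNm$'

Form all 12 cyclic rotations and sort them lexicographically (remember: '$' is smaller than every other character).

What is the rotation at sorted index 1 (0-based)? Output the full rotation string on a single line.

Answer: MMMnNNm$NmNn

Derivation:
All 12 rotations (rotation i = S[i:]+S[:i]):
  rot[0] = NmNnMMMnNNm$
  rot[1] = mNnMMMnNNm$N
  rot[2] = NnMMMnNNm$Nm
  rot[3] = nMMMnNNm$NmN
  rot[4] = MMMnNNm$NmNn
  rot[5] = MMnNNm$NmNnM
  rot[6] = MnNNm$NmNnMM
  rot[7] = nNNm$NmNnMMM
  rot[8] = NNm$NmNnMMMn
  rot[9] = Nm$NmNnMMMnN
  rot[10] = m$NmNnMMMnNN
  rot[11] = $NmNnMMMnNNm
Sorted (with $ < everything):
  sorted[0] = $NmNnMMMnNNm
  sorted[1] = MMMnNNm$NmNn
  sorted[2] = MMnNNm$NmNnM
  sorted[3] = MnNNm$NmNnMM
  sorted[4] = NNm$NmNnMMMn
  sorted[5] = Nm$NmNnMMMnN
  sorted[6] = NmNnMMMnNNm$
  sorted[7] = NnMMMnNNm$Nm
  sorted[8] = m$NmNnMMMnNN
  sorted[9] = mNnMMMnNNm$N
  sorted[10] = nMMMnNNm$NmN
  sorted[11] = nNNm$NmNnMMM
sorted[1] = MMMnNNm$NmNn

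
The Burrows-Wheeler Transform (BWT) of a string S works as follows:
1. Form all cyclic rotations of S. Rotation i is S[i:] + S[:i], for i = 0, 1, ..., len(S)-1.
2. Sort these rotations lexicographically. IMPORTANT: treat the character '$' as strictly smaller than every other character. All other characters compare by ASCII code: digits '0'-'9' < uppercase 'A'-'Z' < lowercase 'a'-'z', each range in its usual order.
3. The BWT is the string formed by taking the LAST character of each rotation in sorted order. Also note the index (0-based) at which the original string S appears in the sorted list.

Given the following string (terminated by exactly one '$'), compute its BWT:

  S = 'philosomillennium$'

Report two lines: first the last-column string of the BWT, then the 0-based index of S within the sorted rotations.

Answer: mlpmhnliiuonesl$oi
15

Derivation:
All 18 rotations (rotation i = S[i:]+S[:i]):
  rot[0] = philosomillennium$
  rot[1] = hilosomillennium$p
  rot[2] = ilosomillennium$ph
  rot[3] = losomillennium$phi
  rot[4] = osomillennium$phil
  rot[5] = somillennium$philo
  rot[6] = omillennium$philos
  rot[7] = millennium$philoso
  rot[8] = illennium$philosom
  rot[9] = llennium$philosomi
  rot[10] = lennium$philosomil
  rot[11] = ennium$philosomill
  rot[12] = nnium$philosomille
  rot[13] = nium$philosomillen
  rot[14] = ium$philosomillenn
  rot[15] = um$philosomillenni
  rot[16] = m$philosomillenniu
  rot[17] = $philosomillennium
Sorted (with $ < everything):
  sorted[0] = $philosomillennium  (last char: 'm')
  sorted[1] = ennium$philosomill  (last char: 'l')
  sorted[2] = hilosomillennium$p  (last char: 'p')
  sorted[3] = illennium$philosom  (last char: 'm')
  sorted[4] = ilosomillennium$ph  (last char: 'h')
  sorted[5] = ium$philosomillenn  (last char: 'n')
  sorted[6] = lennium$philosomil  (last char: 'l')
  sorted[7] = llennium$philosomi  (last char: 'i')
  sorted[8] = losomillennium$phi  (last char: 'i')
  sorted[9] = m$philosomillenniu  (last char: 'u')
  sorted[10] = millennium$philoso  (last char: 'o')
  sorted[11] = nium$philosomillen  (last char: 'n')
  sorted[12] = nnium$philosomille  (last char: 'e')
  sorted[13] = omillennium$philos  (last char: 's')
  sorted[14] = osomillennium$phil  (last char: 'l')
  sorted[15] = philosomillennium$  (last char: '$')
  sorted[16] = somillennium$philo  (last char: 'o')
  sorted[17] = um$philosomillenni  (last char: 'i')
Last column: mlpmhnliiuonesl$oi
Original string S is at sorted index 15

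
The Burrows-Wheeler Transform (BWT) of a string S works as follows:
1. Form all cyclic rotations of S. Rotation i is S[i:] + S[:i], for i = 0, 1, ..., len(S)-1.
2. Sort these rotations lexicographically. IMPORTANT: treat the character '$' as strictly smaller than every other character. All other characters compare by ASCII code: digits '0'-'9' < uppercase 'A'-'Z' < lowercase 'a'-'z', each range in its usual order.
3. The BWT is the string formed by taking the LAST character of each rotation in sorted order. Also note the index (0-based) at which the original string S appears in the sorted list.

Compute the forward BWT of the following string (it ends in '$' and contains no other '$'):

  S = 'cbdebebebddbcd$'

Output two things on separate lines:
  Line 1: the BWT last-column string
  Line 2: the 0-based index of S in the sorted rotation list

All 15 rotations (rotation i = S[i:]+S[:i]):
  rot[0] = cbdebebebddbcd$
  rot[1] = bdebebebddbcd$c
  rot[2] = debebebddbcd$cb
  rot[3] = ebebebddbcd$cbd
  rot[4] = bebebddbcd$cbde
  rot[5] = ebebddbcd$cbdeb
  rot[6] = bebddbcd$cbdebe
  rot[7] = ebddbcd$cbdebeb
  rot[8] = bddbcd$cbdebebe
  rot[9] = ddbcd$cbdebebeb
  rot[10] = dbcd$cbdebebebd
  rot[11] = bcd$cbdebebebdd
  rot[12] = cd$cbdebebebddb
  rot[13] = d$cbdebebebddbc
  rot[14] = $cbdebebebddbcd
Sorted (with $ < everything):
  sorted[0] = $cbdebebebddbcd  (last char: 'd')
  sorted[1] = bcd$cbdebebebdd  (last char: 'd')
  sorted[2] = bddbcd$cbdebebe  (last char: 'e')
  sorted[3] = bdebebebddbcd$c  (last char: 'c')
  sorted[4] = bebddbcd$cbdebe  (last char: 'e')
  sorted[5] = bebebddbcd$cbde  (last char: 'e')
  sorted[6] = cbdebebebddbcd$  (last char: '$')
  sorted[7] = cd$cbdebebebddb  (last char: 'b')
  sorted[8] = d$cbdebebebddbc  (last char: 'c')
  sorted[9] = dbcd$cbdebebebd  (last char: 'd')
  sorted[10] = ddbcd$cbdebebeb  (last char: 'b')
  sorted[11] = debebebddbcd$cb  (last char: 'b')
  sorted[12] = ebddbcd$cbdebeb  (last char: 'b')
  sorted[13] = ebebddbcd$cbdeb  (last char: 'b')
  sorted[14] = ebebebddbcd$cbd  (last char: 'd')
Last column: ddecee$bcdbbbbd
Original string S is at sorted index 6

Answer: ddecee$bcdbbbbd
6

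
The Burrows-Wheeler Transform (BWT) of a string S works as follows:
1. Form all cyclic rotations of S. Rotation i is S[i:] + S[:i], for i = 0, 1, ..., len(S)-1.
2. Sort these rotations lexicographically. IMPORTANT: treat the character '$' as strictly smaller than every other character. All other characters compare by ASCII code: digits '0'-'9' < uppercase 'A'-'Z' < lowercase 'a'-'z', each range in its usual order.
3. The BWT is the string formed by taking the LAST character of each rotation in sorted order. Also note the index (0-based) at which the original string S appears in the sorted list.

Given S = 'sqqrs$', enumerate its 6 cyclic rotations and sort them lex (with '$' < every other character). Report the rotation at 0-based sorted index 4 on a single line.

Answer: s$sqqr

Derivation:
All 6 rotations (rotation i = S[i:]+S[:i]):
  rot[0] = sqqrs$
  rot[1] = qqrs$s
  rot[2] = qrs$sq
  rot[3] = rs$sqq
  rot[4] = s$sqqr
  rot[5] = $sqqrs
Sorted (with $ < everything):
  sorted[0] = $sqqrs
  sorted[1] = qqrs$s
  sorted[2] = qrs$sq
  sorted[3] = rs$sqq
  sorted[4] = s$sqqr
  sorted[5] = sqqrs$
sorted[4] = s$sqqr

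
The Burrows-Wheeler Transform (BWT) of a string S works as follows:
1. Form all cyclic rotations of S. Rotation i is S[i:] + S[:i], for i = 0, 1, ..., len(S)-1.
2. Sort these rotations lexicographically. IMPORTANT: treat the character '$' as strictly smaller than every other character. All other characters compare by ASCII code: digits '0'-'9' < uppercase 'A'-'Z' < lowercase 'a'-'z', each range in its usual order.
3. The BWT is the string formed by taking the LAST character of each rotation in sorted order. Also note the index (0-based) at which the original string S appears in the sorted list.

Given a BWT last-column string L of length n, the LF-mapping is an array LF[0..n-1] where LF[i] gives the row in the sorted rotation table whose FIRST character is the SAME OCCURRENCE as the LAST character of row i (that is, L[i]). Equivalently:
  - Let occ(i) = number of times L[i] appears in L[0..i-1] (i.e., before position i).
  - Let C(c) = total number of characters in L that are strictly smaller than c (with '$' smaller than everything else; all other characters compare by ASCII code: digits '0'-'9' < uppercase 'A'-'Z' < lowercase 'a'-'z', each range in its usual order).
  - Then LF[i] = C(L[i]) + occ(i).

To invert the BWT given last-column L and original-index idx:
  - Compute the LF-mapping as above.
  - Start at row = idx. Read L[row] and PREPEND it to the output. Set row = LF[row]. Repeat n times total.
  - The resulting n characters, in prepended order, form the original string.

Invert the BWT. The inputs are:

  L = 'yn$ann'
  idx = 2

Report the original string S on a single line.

Answer: nanny$

Derivation:
LF mapping: 5 2 0 1 3 4
Walk LF starting at row 2, prepending L[row]:
  step 1: row=2, L[2]='$', prepend. Next row=LF[2]=0
  step 2: row=0, L[0]='y', prepend. Next row=LF[0]=5
  step 3: row=5, L[5]='n', prepend. Next row=LF[5]=4
  step 4: row=4, L[4]='n', prepend. Next row=LF[4]=3
  step 5: row=3, L[3]='a', prepend. Next row=LF[3]=1
  step 6: row=1, L[1]='n', prepend. Next row=LF[1]=2
Reversed output: nanny$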